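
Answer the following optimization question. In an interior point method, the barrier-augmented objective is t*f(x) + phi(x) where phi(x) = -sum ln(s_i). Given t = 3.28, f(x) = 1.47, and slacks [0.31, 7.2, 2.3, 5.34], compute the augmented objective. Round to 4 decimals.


Step 1: Compute log-barrier.
ln values: [-1.1712, 1.9741, 0.8329, 1.6752]
phi = -(-1.1712 + 1.9741 + 0.8329 + 1.6752) = -3.311
Step 2: Compute augmented objective.
t*f(x) = 3.28*1.47 = 4.8216
Total = 4.8216 - 3.311 = 1.5106


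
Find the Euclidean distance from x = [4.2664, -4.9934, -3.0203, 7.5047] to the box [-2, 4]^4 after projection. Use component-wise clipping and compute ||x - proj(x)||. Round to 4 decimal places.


Project each component onto [-2, 4].
clip(4.2664) = 4.0, clip(-4.9934) = -2.0, clip(-3.0203) = -2.0, clip(7.5047) = 4.0
Projection = [4.0, -2.0, -2.0, 4.0]
Squared diffs: [0.071, 8.9604, 1.041, 12.2829]
Distance = sqrt(22.3553) = 4.7281


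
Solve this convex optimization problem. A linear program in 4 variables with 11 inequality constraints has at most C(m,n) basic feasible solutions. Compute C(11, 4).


Each vertex corresponds to some choice of n active constraints out of m, so the number of vertices is at most C(m, n) = m! / (n!(m-n)!).
m = 11, n = 4
Numerator: 11 * 10 * 9 * 8
Denominator: 4! = 24
C(11, 4) = 330


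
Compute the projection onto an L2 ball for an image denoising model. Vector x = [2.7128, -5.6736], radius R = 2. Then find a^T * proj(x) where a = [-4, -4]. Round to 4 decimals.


Step 1: Compute ||x|| (intermediates to 6 decimals).
||x|| = sqrt(2.7128^2 + (-5.6736)^2) = 6.288801
Step 2: Project.
Since ||x|| > R, scale = R/||x|| = 2/6.288801 = 0.318026, proj(x) = scale * x
proj(x) = [0.862741, -1.804352]
Step 3: Dot product.
a^T * proj(x) = -4*0.862741 - 4*(-1.804352) = 3.7664


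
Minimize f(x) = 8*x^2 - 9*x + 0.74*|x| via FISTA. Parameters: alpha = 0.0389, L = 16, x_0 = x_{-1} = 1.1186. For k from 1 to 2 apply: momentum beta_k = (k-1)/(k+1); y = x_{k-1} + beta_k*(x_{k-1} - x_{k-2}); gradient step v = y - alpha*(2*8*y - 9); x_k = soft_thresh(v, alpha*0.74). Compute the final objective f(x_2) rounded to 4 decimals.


FISTA on f(x) = 8*x^2 - 9*x + 0.74*|x|
L = 16, alpha = 0.0389
Iteration 1: beta = 0.0, y = 1.1186 + 0.0*(1.1186 - 1.1186) = 1.1186
  grad(y) = 8.8976, v = y - alpha*grad = 0.7725
  prox(v) = soft_thresh(0.7725, 0.0288) = 0.7437
Iteration 2: beta = 0.3333, y = 0.7437 + 0.3333*(0.7437 - 1.1186) = 0.6187
  grad(y) = 0.8997, v = y - alpha*grad = 0.5837
  prox(v) = soft_thresh(0.5837, 0.0288) = 0.5549
f(x_2) = 8*0.5549^2 - 9*0.5549 + 0.74*|0.5549| = -2.1201


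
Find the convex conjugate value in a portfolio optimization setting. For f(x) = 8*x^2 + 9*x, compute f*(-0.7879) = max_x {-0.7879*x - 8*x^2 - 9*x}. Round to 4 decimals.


f*(y) = sup_x {y*x - a*x^2 - b*x} = sup_x {(y-b)*x - a*x^2}
FOC: (y - b) - 2a*x = 0 => x* = (y - b)/(2a)
x* = (-0.7879 - 9)/(2*8) = -0.6117
f*(-0.7879) = (y-b)^2/(4a) = (-0.7879 - 9)^2/(4*8)
= 95.803/32 = 2.9938


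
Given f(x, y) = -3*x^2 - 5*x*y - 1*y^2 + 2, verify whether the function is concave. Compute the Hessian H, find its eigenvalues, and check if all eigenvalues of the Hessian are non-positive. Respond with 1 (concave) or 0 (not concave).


The Hessian of f(x,y) = -3*x^2 - 5*x*y - 1*y^2 + 2 is:
H = [[-6, -5], [-5, -2]]
Trace = -6 - 2 = -8
Determinant = -6*-2 - (-5)^2 = -13
Discriminant = (-8)^2 - 4*-13 = 116.0
Eigenvalues: lambda_1 = -9.3852, lambda_2 = 1.3852
The function is not concave.

0


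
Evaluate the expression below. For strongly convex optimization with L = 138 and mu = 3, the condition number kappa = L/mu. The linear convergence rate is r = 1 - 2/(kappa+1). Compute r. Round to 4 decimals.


Step 1: Compute the condition number.
kappa = L/mu = 138/3 = 46.0
Step 2: Compute the convergence rate.
r = 1 - 2/(kappa + 1) = 1 - 2*mu/(L + mu) = (L - mu)/(L + mu) = 135/141 = 0.9574


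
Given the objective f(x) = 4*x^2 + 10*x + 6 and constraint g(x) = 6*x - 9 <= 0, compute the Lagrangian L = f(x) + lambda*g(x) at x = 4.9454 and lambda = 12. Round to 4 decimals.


Step 1: Evaluate f(x).
f(4.9454) = 4*4.9454^2 + 10*4.9454 + 6 = 153.2819
Step 2: Evaluate g(x).
g(4.9454) = 6*4.9454 - 9 = 20.6724
Step 3: Compute Lagrangian.
L = 153.2819 + 12*20.6724 = 401.3507


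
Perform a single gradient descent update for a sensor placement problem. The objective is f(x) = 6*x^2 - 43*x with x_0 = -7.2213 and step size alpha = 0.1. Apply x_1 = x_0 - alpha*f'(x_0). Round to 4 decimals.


We compute the gradient at x_0 and apply the update.
f'(x) = 12*x - 43
f'(-7.2213) = 12*-7.2213 - 43 = -129.6556
x_1 = -7.2213 - 0.1*-129.6556 = 5.7443


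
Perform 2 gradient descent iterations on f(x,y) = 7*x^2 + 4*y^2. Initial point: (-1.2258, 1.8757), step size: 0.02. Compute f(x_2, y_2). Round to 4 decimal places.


Gradient descent on f(x,y) = 7*x^2 + 4*y^2.
Starting point: (-1.2258, 1.8757), alpha = 0.02
Step 1: grad_x = 2*7*-1.2258 = -17.1612, grad_y = 2*4*1.8757 = 15.0056
  x_1 = -1.2258 - 0.02*-17.1612 = -0.8826
  y_1 = 1.8757 - 0.02*15.0056 = 1.5756
Step 2: grad_x = 2*7*-0.8826 = -12.3561, grad_y = 2*4*1.5756 = 12.6047
  x_2 = -0.8826 - 0.02*-12.3561 = -0.6355
  y_2 = 1.5756 - 0.02*12.6047 = 1.3235
f(-0.6355, 1.3235) = 7*(-0.6355)^2 + 4*1.3235^2 = 9.8332


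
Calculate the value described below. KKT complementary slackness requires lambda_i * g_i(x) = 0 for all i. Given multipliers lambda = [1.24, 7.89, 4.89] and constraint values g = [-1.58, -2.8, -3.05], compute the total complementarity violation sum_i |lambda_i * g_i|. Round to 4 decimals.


KKT complementary slackness check:
lambda_1 * g_1 = 1.24 * -1.58 = -1.9592
lambda_2 * g_2 = 7.89 * -2.8 = -22.092
lambda_3 * g_3 = 4.89 * -3.05 = -14.9145
Total violation = 1.9592 + 22.092 + 14.9145 = 38.9657


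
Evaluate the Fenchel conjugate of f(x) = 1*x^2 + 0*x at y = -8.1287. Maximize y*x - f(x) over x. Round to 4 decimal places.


f*(y) = sup_x {y*x - a*x^2 - b*x} = sup_x {(y-b)*x - a*x^2}
FOC: (y - b) - 2a*x = 0 => x* = (y - b)/(2a)
x* = (-8.1287 - 0)/(2*1) = -4.0644
f*(-8.1287) = (y-b)^2/(4a) = (-8.1287 - 0)^2/(4*1)
= 66.0758/4 = 16.5189


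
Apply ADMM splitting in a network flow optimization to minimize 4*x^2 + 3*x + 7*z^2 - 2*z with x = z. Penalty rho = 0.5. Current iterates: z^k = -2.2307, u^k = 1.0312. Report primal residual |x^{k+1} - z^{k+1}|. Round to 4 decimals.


ADMM iteration with rho = 0.5, z^k = -2.2307, u^k = 1.0312
Step 1: x-update.
Minimize 4*x^2 + 3*x + (0.5/2)*(x + 2.2307 + 1.0312)^2
FOC: (2*4 + 0.5)*x = -3 + 0.5*(-2.2307 - 1.0312)
x^{k+1} = -0.5448
Step 2: z-update.
Minimize 7*z^2 - 2*z + (0.5/2)*(-0.5448 - z + 1.0312)^2
FOC: (2*7 + 0.5)*z = 2 + 0.5*(-0.5448 + 1.0312)
z^{k+1} = 0.1547
Step 3: u-update.
u^{k+1} = 1.0312 - 0.5448 - 0.1547 = 0.3317
Step 4: Primal residual = |-0.5448 - 0.1547| = 0.6995


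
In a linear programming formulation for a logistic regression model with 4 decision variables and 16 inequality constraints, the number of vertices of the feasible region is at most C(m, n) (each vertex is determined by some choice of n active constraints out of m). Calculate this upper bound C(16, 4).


Each vertex corresponds to some choice of n active constraints out of m, so the number of vertices is at most C(m, n) = m! / (n!(m-n)!).
m = 16, n = 4
Numerator: 16 * 15 * 14 * 13
Denominator: 4! = 24
C(16, 4) = 1820


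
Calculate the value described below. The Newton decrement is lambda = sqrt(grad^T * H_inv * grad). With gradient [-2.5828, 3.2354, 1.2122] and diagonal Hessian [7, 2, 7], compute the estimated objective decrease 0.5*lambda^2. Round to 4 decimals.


Step 1: H is diagonal, so H^(-1) * g = [-0.369, 1.6177, 0.1732].
Step 2: g^T H^(-1) g = sum_i g_i^2 / H_ii
  = (-2.5828)^2/7 + (3.2354)^2/2 + (1.2122)^2/7
  = 0.953 + 5.2339 + 0.2099 = 6.3968
Step 3: Objective decrease = 0.5 * g^T H^(-1) g = 3.1984


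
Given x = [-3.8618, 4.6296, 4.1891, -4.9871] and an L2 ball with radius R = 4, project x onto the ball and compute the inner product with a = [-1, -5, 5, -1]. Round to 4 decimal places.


Step 1: Compute ||x|| (intermediates to 6 decimals).
||x|| = sqrt((-3.8618)^2 + 4.6296^2 + 4.1891^2 + (-4.9871)^2) = 8.875045
Step 2: Project.
Since ||x|| > R, scale = R/||x|| = 4/8.875045 = 0.450702, proj(x) = scale * x
proj(x) = [-1.740521, 2.08657, 1.888036, -2.247696]
Step 3: Dot product.
a^T * proj(x) = -1*(-1.740521) - 5*2.08657 + 5*1.888036 - 1*(-2.247696) = 2.9955


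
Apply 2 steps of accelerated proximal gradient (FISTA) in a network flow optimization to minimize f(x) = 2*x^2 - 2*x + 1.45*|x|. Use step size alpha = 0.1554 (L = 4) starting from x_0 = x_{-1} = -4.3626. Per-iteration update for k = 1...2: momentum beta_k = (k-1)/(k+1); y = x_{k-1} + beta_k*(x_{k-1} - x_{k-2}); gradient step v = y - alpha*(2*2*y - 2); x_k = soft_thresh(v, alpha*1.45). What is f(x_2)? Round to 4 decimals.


FISTA on f(x) = 2*x^2 - 2*x + 1.45*|x|
L = 4, alpha = 0.1554
Iteration 1: beta = 0.0, y = -4.3626 + 0.0*(-4.3626 + 4.3626) = -4.3626
  grad(y) = -19.4504, v = y - alpha*grad = -1.34
  prox(v) = soft_thresh(-1.34, 0.2253) = -1.1147
Iteration 2: beta = 0.3333, y = -1.1147 + 0.3333*(-1.1147 + 4.3626) = -0.032
  grad(y) = -2.1281, v = y - alpha*grad = 0.2987
  prox(v) = soft_thresh(0.2987, 0.2253) = 0.0733
f(x_2) = 2*0.0733^2 - 2*0.0733 + 1.45*|0.0733| = -0.0296


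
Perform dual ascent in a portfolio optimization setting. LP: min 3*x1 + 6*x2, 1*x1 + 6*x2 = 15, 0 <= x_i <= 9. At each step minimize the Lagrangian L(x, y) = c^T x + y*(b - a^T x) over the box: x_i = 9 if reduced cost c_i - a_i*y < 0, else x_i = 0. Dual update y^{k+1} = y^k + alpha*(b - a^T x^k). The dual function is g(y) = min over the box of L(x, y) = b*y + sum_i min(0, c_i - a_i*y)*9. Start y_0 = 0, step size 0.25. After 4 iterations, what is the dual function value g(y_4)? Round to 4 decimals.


Dual ascent for LP: min 3*x1 + 6*x2, 1*x1 + 6*x2 = 15, 0 <= x_i <= 9
Step 1: y^k = 0.0, reduced costs: (3.0, 6.0)
  x^k = (0.0, 0.0), subgradient = b - a^T x = 15.0
  y^{k+1} = 0.0 + 0.25*15.0 = 3.75
Step 2: y^k = 3.75, reduced costs: (-0.75, -16.5)
  x^k = (9.0, 9.0), subgradient = b - a^T x = -48.0
  y^{k+1} = 3.75 + 0.25*-48.0 = -8.25
Step 3: y^k = -8.25, reduced costs: (11.25, 55.5)
  x^k = (0.0, 0.0), subgradient = b - a^T x = 15.0
  y^{k+1} = -8.25 + 0.25*15.0 = -4.5
Step 4: y^k = -4.5, reduced costs: (7.5, 33.0)
  x^k = (0.0, 0.0), subgradient = b - a^T x = 15.0
  y^{k+1} = -4.5 + 0.25*15.0 = -0.75
Dual objective at y_4 = -0.75: reduced costs (3.75, 10.5), box minimizer x = (0.0, 0.0)
g(y_4) = b*y + (c1 - a1*y)*x1 + (c2 - a2*y)*x2 = 15*(-0.75) + 3.75*0.0 + 10.5*0.0 = -11.25 + 0.0 + 0.0 = -11.25


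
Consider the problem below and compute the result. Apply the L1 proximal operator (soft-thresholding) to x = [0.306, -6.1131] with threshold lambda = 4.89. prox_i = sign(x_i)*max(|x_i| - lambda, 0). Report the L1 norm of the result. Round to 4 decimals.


Soft-thresholding with lambda = 4.89:
prox(0.306) = sign(0.306)*max(|0.306| - 4.89, 0) = 0.0
prox(-6.1131) = sign(-6.1131)*max(|-6.1131| - 4.89, 0) = -1.2231
prox(x) = [0.0, -1.2231]
||prox(x)||_1 = 0.0 + 1.2231 = 1.2231


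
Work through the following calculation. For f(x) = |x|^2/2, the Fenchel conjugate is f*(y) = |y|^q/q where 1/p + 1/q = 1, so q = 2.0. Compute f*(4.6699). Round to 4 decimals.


The conjugate exponent q satisfies 1/p + 1/q = 1.
p = 2, so q = 2/(2 - 1) = 2.0
|y|^q = 4.6699^2.0 = 21.808
f*(4.6699) = 21.808 / 2.0 = 10.904


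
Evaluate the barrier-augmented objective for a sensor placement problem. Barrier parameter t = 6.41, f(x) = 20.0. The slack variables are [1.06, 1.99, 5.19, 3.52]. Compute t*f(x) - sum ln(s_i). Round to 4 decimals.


Step 1: Compute log-barrier.
ln values: [0.0583, 0.6881, 1.6467, 1.2585]
phi = -(0.0583 + 0.6881 + 1.6467 + 1.2585) = -3.6516
Step 2: Compute augmented objective.
t*f(x) = 6.41*20.0 = 128.2
Total = 128.2 - 3.6516 = 124.5484


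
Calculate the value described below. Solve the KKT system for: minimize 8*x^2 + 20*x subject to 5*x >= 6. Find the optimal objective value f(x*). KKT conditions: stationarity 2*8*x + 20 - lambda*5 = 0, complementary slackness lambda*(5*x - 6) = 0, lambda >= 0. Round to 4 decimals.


Step 1: Try lambda = 0 (constraint inactive).
x_unc = -20/(2*8) = -1.25
Check: 5*-1.25 = -6.25 < 6 -- violated!
Step 2: Constraint must be active: 5*x = 6
x* = 6/5 = 1.2
lambda = (2*8*1.2 + 20)/5 = 7.84
Step 3: Compute optimal value.
f(x*) = 8*1.2^2 + 20*1.2 = 35.52


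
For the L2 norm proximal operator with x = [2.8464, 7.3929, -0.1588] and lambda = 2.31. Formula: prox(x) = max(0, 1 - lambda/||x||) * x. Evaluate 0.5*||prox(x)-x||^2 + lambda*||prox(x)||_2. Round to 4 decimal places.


Step 1: Compute ||x||.
||x|| = 7.9235
Step 2: Compute scaling factor.
scale = max(0, 1 - 2.31/7.9235) = 0.7085
Step 3: prox(x) = [2.0166, 5.2376, -0.1125]
||prox(x)|| = 5.6135
Step 4: Proximal objective.
0.5*||prox-x||^2 = 2.6681
lambda*||prox|| = 12.9672
Total = 15.6353


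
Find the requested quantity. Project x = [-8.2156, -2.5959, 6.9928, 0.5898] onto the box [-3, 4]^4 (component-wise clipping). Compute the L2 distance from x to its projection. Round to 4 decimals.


Project each component onto [-3, 4].
clip(-8.2156) = -3.0, clip(-2.5959) = -2.5959, clip(6.9928) = 4.0, clip(0.5898) = 0.5898
Projection = [-3.0, -2.5959, 4.0, 0.5898]
Squared diffs: [27.2025, 0.0, 8.9569, 0.0]
Distance = sqrt(36.1594) = 6.0133


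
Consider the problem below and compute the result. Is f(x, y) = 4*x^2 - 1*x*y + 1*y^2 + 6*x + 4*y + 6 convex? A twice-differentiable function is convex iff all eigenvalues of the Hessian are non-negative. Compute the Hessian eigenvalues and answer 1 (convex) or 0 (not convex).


The Hessian of f(x,y) = 4*x^2 - 1*x*y + 1*y^2 + 6*x + 4*y + 6 is:
H = [[8, -1], [-1, 2]]
Trace = 8 + 2 = 10
Determinant = 8*2 - (-1)^2 = 15
Discriminant = (10)^2 - 4*15 = 40.0
Eigenvalues: lambda_1 = 1.8377, lambda_2 = 8.1623
The function is convex.

1


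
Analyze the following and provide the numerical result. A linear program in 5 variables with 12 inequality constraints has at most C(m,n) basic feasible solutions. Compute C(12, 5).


Each vertex corresponds to some choice of n active constraints out of m, so the number of vertices is at most C(m, n) = m! / (n!(m-n)!).
m = 12, n = 5
Numerator: 12 * 11 * 10 * 9 * 8
Denominator: 5! = 120
C(12, 5) = 792


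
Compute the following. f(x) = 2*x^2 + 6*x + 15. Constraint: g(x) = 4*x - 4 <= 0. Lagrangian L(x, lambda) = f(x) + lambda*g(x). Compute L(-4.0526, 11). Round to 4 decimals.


Step 1: Evaluate f(x).
f(-4.0526) = 2*(-4.0526)^2 + 6*(-4.0526) + 15 = 23.5315
Step 2: Evaluate g(x).
g(-4.0526) = 4*-4.0526 - 4 = -20.2104
Step 3: Compute Lagrangian.
L = 23.5315 + 11*-20.2104 = -198.7829


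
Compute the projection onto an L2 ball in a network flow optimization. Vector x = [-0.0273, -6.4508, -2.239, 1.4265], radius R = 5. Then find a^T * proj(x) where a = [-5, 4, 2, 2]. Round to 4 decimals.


Step 1: Compute ||x|| (intermediates to 6 decimals).
||x|| = sqrt((-0.0273)^2 + (-6.4508)^2 + (-2.239)^2 + 1.4265^2) = 6.975786
Step 2: Project.
Since ||x|| > R, scale = R/||x|| = 5/6.975786 = 0.716765, proj(x) = scale * x
proj(x) = [-0.019568, -4.623708, -1.604837, 1.022465]
Step 3: Dot product.
a^T * proj(x) = -5*(-0.019568) + 4*(-4.623708) + 2*(-1.604837) + 2*1.022465 = -19.5617


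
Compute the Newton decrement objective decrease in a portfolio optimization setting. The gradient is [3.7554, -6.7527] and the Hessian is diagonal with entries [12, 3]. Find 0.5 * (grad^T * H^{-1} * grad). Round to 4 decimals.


Step 1: H is diagonal, so H^(-1) * g = [0.313, -2.2509].
Step 2: g^T H^(-1) g = sum_i g_i^2 / H_ii
  = (3.7554)^2/12 + (-6.7527)^2/3
  = 1.1753 + 15.1997 = 16.3749
Step 3: Objective decrease = 0.5 * g^T H^(-1) g = 8.1875


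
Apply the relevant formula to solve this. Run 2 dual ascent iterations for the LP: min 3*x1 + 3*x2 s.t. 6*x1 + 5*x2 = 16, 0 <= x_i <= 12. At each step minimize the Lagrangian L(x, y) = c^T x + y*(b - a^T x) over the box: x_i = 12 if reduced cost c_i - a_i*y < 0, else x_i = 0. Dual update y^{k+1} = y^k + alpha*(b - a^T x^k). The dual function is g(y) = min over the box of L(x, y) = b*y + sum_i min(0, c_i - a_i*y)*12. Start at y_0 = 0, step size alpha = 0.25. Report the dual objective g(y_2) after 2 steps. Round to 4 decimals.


Dual ascent for LP: min 3*x1 + 3*x2, 6*x1 + 5*x2 = 16, 0 <= x_i <= 12
Step 1: y^k = 0.0, reduced costs: (3.0, 3.0)
  x^k = (0.0, 0.0), subgradient = b - a^T x = 16.0
  y^{k+1} = 0.0 + 0.25*16.0 = 4.0
Step 2: y^k = 4.0, reduced costs: (-21.0, -17.0)
  x^k = (12.0, 12.0), subgradient = b - a^T x = -116.0
  y^{k+1} = 4.0 + 0.25*-116.0 = -25.0
Dual objective at y_2 = -25.0: reduced costs (153.0, 128.0), box minimizer x = (0.0, 0.0)
g(y_2) = b*y + (c1 - a1*y)*x1 + (c2 - a2*y)*x2 = 16*(-25.0) + 153.0*0.0 + 128.0*0.0 = -400.0 + 0.0 + 0.0 = -400.0


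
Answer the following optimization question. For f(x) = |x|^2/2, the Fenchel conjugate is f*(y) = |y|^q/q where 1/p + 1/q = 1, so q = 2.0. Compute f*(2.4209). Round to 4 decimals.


The conjugate exponent q satisfies 1/p + 1/q = 1.
p = 2, so q = 2/(2 - 1) = 2.0
|y|^q = 2.4209^2.0 = 5.8608
f*(2.4209) = 5.8608 / 2.0 = 2.9304


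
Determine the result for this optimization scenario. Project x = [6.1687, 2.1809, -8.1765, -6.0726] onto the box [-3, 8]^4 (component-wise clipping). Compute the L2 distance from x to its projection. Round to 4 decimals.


Project each component onto [-3, 8].
clip(6.1687) = 6.1687, clip(2.1809) = 2.1809, clip(-8.1765) = -3.0, clip(-6.0726) = -3.0
Projection = [6.1687, 2.1809, -3.0, -3.0]
Squared diffs: [0.0, 0.0, 26.7962, 9.4409]
Distance = sqrt(36.2371) = 6.0197


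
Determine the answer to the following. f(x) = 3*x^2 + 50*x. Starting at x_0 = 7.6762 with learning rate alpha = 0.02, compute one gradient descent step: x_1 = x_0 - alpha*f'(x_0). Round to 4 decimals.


We compute the gradient at x_0 and apply the update.
f'(x) = 6*x + 50
f'(7.6762) = 6*7.6762 + 50 = 96.0572
x_1 = 7.6762 - 0.02*96.0572 = 5.7551


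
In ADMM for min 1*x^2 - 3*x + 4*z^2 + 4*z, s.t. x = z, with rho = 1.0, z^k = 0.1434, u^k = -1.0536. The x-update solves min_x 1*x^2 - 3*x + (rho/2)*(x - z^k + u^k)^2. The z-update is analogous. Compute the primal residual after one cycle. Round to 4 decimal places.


ADMM iteration with rho = 1.0, z^k = 0.1434, u^k = -1.0536
Step 1: x-update.
Minimize 1*x^2 - 3*x + (1.0/2)*(x - 0.1434 - 1.0536)^2
FOC: (2*1 + 1.0)*x = 3 + 1.0*(0.1434 + 1.0536)
x^{k+1} = 1.399
Step 2: z-update.
Minimize 4*z^2 + 4*z + (1.0/2)*(1.399 - z - 1.0536)^2
FOC: (2*4 + 1.0)*z = -4 + 1.0*(1.399 - 1.0536)
z^{k+1} = -0.4061
Step 3: u-update.
u^{k+1} = -1.0536 + 1.399 + 0.4061 = 0.7515
Step 4: Primal residual = |1.399 + 0.4061| = 1.8051


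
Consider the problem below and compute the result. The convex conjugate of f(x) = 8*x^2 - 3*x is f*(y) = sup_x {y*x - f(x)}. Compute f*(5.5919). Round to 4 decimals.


f*(y) = sup_x {y*x - a*x^2 - b*x} = sup_x {(y-b)*x - a*x^2}
FOC: (y - b) - 2a*x = 0 => x* = (y - b)/(2a)
x* = (5.5919 + 3)/(2*8) = 0.537
f*(5.5919) = (y-b)^2/(4a) = (5.5919 + 3)^2/(4*8)
= 73.8207/32 = 2.3069


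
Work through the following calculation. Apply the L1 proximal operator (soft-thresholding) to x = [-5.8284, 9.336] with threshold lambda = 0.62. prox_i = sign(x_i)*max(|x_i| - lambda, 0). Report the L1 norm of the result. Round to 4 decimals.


Soft-thresholding with lambda = 0.62:
prox(-5.8284) = sign(-5.8284)*max(|-5.8284| - 0.62, 0) = -5.2084
prox(9.336) = sign(9.336)*max(|9.336| - 0.62, 0) = 8.716
prox(x) = [-5.2084, 8.716]
||prox(x)||_1 = 5.2084 + 8.716 = 13.9244


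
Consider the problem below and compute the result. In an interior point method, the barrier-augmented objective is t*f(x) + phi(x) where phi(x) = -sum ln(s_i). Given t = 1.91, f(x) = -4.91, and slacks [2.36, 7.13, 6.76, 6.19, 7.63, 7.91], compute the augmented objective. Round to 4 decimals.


Step 1: Compute log-barrier.
ln values: [0.8587, 1.9643, 1.911, 1.8229, 2.0321, 2.0681]
phi = -(0.8587 + 1.9643 + 1.911 + 1.8229 + 2.0321 + 2.0681) = -10.6571
Step 2: Compute augmented objective.
t*f(x) = 1.91*-4.91 = -9.3781
Total = -9.3781 - 10.6571 = -20.0352


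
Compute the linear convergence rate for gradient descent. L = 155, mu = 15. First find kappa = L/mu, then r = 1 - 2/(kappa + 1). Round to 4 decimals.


Step 1: Compute the condition number.
kappa = L/mu = 155/15 = 10.3333
Step 2: Compute the convergence rate.
r = 1 - 2/(kappa + 1) = 1 - 2*mu/(L + mu) = (L - mu)/(L + mu) = 140/170 = 0.8235


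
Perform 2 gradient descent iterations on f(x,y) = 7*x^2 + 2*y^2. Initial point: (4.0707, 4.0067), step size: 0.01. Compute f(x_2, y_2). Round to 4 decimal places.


Gradient descent on f(x,y) = 7*x^2 + 2*y^2.
Starting point: (4.0707, 4.0067), alpha = 0.01
Step 1: grad_x = 2*7*4.0707 = 56.9898, grad_y = 2*2*4.0067 = 16.0268
  x_1 = 4.0707 - 0.01*56.9898 = 3.5008
  y_1 = 4.0067 - 0.01*16.0268 = 3.8464
Step 2: grad_x = 2*7*3.5008 = 49.0112, grad_y = 2*2*3.8464 = 15.3857
  x_2 = 3.5008 - 0.01*49.0112 = 3.0107
  y_2 = 3.8464 - 0.01*15.3857 = 3.6926
f(3.0107, 3.6926) = 7*3.0107^2 + 2*3.6926^2 = 90.72


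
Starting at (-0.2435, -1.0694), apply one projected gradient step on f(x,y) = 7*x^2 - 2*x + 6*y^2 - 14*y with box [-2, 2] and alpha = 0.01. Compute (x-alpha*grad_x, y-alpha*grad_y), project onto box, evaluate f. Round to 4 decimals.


Step 1: Compute gradient at (-0.2435, -1.0694).
grad_x = 2*7*-0.2435 - 2 = -5.409
grad_y = 2*6*-1.0694 - 14 = -26.8328
Step 2: Gradient step.
x_raw = -0.2435 - 0.01*-5.409 = -0.1894
y_raw = -1.0694 - 0.01*-26.8328 = -0.8011
Step 3: Project onto [-2, 2].
x_proj = clip(-0.1894) = -0.1894
y_proj = clip(-0.8011) = -0.8011
Step 4: Evaluate f.
f(-0.1894, -0.8011) = 15.6953


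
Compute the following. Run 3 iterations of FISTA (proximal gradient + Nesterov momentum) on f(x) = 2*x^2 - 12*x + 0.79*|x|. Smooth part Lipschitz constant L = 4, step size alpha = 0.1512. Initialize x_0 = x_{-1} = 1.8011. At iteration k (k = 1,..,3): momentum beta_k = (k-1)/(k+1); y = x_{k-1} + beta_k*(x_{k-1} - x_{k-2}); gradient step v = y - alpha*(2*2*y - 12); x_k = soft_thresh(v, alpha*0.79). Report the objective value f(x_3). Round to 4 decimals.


FISTA on f(x) = 2*x^2 - 12*x + 0.79*|x|
L = 4, alpha = 0.1512
Iteration 1: beta = 0.0, y = 1.8011 + 0.0*(1.8011 - 1.8011) = 1.8011
  grad(y) = -4.7956, v = y - alpha*grad = 2.5262
  prox(v) = soft_thresh(2.5262, 0.1194) = 2.4067
Iteration 2: beta = 0.3333, y = 2.4067 + 0.3333*(2.4067 - 1.8011) = 2.6086
  grad(y) = -1.5655, v = y - alpha*grad = 2.8453
  prox(v) = soft_thresh(2.8453, 0.1194) = 2.7259
Iteration 3: beta = 0.5, y = 2.7259 + 0.5*(2.7259 - 2.4067) = 2.8854
  grad(y) = -0.4582, v = y - alpha*grad = 2.9547
  prox(v) = soft_thresh(2.9547, 0.1194) = 2.8353
f(x_3) = 2*2.8353^2 - 12*2.8353 + 0.79*|2.8353| = -15.7059


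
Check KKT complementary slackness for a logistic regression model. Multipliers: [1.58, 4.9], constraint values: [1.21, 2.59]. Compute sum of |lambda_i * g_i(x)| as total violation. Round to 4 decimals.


KKT complementary slackness check:
lambda_1 * g_1 = 1.58 * 1.21 = 1.9118
lambda_2 * g_2 = 4.9 * 2.59 = 12.691
Total violation = 1.9118 + 12.691 = 14.6028


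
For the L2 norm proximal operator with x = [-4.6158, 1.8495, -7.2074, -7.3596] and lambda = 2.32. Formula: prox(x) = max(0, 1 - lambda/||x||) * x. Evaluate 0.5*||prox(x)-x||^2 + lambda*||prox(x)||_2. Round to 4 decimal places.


Step 1: Compute ||x||.
||x|| = 11.4384
Step 2: Compute scaling factor.
scale = max(0, 1 - 2.32/11.4384) = 0.7972
Step 3: prox(x) = [-3.6796, 1.4744, -5.7456, -5.8669]
||prox(x)|| = 9.1184
Step 4: Proximal objective.
0.5*||prox-x||^2 = 2.6912
lambda*||prox|| = 21.1547
Total = 23.8458


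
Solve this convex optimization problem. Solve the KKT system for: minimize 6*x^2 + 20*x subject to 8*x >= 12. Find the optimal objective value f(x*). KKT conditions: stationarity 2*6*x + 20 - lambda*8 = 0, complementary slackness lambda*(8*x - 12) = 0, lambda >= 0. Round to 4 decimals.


Step 1: Try lambda = 0 (constraint inactive).
x_unc = -20/(2*6) = -1.6667
Check: 8*-1.6667 = -13.3336 < 12 -- violated!
Step 2: Constraint must be active: 8*x = 12
x* = 12/8 = 1.5
lambda = (2*6*1.5 + 20)/8 = 4.75
Step 3: Compute optimal value.
f(x*) = 6*1.5^2 + 20*1.5 = 43.5


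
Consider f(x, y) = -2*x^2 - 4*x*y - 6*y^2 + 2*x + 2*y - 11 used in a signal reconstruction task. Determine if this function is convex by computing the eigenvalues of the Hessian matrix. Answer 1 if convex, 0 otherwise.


The Hessian of f(x,y) = -2*x^2 - 4*x*y - 6*y^2 + 2*x + 2*y - 11 is:
H = [[-4, -4], [-4, -12]]
Trace = -4 - 12 = -16
Determinant = -4*-12 - (-4)^2 = 32
Discriminant = (-16)^2 - 4*32 = 128.0
Eigenvalues: lambda_1 = -13.6569, lambda_2 = -2.3431
The function is not convex.

0


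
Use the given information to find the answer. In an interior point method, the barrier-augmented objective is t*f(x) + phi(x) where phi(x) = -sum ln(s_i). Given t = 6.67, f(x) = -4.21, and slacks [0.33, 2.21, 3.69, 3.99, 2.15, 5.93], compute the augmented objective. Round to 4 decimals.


Step 1: Compute log-barrier.
ln values: [-1.1087, 0.793, 1.3056, 1.3838, 0.7655, 1.78]
phi = -(-1.1087 + 0.793 + 1.3056 + 1.3838 + 0.7655 + 1.78) = -4.9192
Step 2: Compute augmented objective.
t*f(x) = 6.67*-4.21 = -28.0807
Total = -28.0807 - 4.9192 = -32.9999


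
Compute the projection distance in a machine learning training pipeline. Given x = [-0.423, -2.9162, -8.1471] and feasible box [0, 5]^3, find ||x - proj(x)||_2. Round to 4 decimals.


Project each component onto [0, 5].
clip(-0.423) = 0.0, clip(-2.9162) = 0.0, clip(-8.1471) = 0.0
Projection = [0.0, 0.0, 0.0]
Squared diffs: [0.1789, 8.5042, 66.3752]
Distance = sqrt(75.0583) = 8.6636


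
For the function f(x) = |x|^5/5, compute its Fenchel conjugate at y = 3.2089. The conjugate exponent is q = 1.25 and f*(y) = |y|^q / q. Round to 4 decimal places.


The conjugate exponent q satisfies 1/p + 1/q = 1.
p = 5, so q = 5/(5 - 1) = 1.25
|y|^q = 3.2089^1.25 = 4.2948
f*(3.2089) = 4.2948 / 1.25 = 3.4359


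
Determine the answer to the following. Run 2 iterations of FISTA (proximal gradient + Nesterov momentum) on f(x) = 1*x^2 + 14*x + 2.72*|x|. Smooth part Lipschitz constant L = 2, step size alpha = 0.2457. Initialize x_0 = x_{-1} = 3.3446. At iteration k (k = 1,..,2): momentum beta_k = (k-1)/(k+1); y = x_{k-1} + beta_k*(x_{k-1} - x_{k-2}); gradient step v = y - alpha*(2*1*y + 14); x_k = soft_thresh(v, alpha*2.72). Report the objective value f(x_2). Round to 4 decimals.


FISTA on f(x) = 1*x^2 + 14*x + 2.72*|x|
L = 2, alpha = 0.2457
Iteration 1: beta = 0.0, y = 3.3446 + 0.0*(3.3446 - 3.3446) = 3.3446
  grad(y) = 20.6892, v = y - alpha*grad = -1.7387
  prox(v) = soft_thresh(-1.7387, 0.6683) = -1.0704
Iteration 2: beta = 0.3333, y = -1.0704 + 0.3333*(-1.0704 - 3.3446) = -2.5421
  grad(y) = 8.9158, v = y - alpha*grad = -4.7327
  prox(v) = soft_thresh(-4.7327, 0.6683) = -4.0644
f(x_2) = 1*(-4.0644)^2 + 14*(-4.0644) + 2.72*|-4.0644| = -29.3271


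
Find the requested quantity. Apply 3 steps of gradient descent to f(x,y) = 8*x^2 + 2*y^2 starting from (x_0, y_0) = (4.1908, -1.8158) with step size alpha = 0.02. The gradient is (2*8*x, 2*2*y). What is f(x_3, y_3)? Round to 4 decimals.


Gradient descent on f(x,y) = 8*x^2 + 2*y^2.
Starting point: (4.1908, -1.8158), alpha = 0.02
Step 1: grad_x = 2*8*4.1908 = 67.0528, grad_y = 2*2*-1.8158 = -7.2632
  x_1 = 4.1908 - 0.02*67.0528 = 2.8497
  y_1 = -1.8158 - 0.02*-7.2632 = -1.6705
Step 2: grad_x = 2*8*2.8497 = 45.5959, grad_y = 2*2*-1.6705 = -6.6821
  x_2 = 2.8497 - 0.02*45.5959 = 1.9378
  y_2 = -1.6705 - 0.02*-6.6821 = -1.5369
Step 3: grad_x = 2*8*1.9378 = 31.0052, grad_y = 2*2*-1.5369 = -6.1476
  x_3 = 1.9378 - 0.02*31.0052 = 1.3177
  y_3 = -1.5369 - 0.02*-6.1476 = -1.4139
f(1.3177, -1.4139) = 8*1.3177^2 + 2*(-1.4139)^2 = 17.8896


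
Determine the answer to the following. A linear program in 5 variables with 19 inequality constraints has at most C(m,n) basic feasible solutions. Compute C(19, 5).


Each vertex corresponds to some choice of n active constraints out of m, so the number of vertices is at most C(m, n) = m! / (n!(m-n)!).
m = 19, n = 5
Numerator: 19 * 18 * 17 * 16 * 15
Denominator: 5! = 120
C(19, 5) = 11628


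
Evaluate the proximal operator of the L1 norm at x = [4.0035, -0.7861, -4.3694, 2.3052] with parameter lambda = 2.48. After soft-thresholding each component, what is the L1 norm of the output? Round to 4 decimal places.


Soft-thresholding with lambda = 2.48:
prox(4.0035) = sign(4.0035)*max(|4.0035| - 2.48, 0) = 1.5235
prox(-0.7861) = sign(-0.7861)*max(|-0.7861| - 2.48, 0) = 0.0
prox(-4.3694) = sign(-4.3694)*max(|-4.3694| - 2.48, 0) = -1.8894
prox(2.3052) = sign(2.3052)*max(|2.3052| - 2.48, 0) = 0.0
prox(x) = [1.5235, 0.0, -1.8894, 0.0]
||prox(x)||_1 = 1.5235 + 0.0 + 1.8894 + 0.0 = 3.4129


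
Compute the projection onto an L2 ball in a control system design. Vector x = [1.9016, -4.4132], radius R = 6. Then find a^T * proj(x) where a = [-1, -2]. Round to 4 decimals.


Step 1: Compute ||x|| (intermediates to 6 decimals).
||x|| = sqrt(1.9016^2 + (-4.4132)^2) = 4.805457
Step 2: Project.
Since ||x|| <= R, proj = x (no scaling needed).
proj(x) = [1.9016, -4.4132]
Step 3: Dot product.
a^T * proj(x) = -1*1.9016 - 2*(-4.4132) = 6.9248


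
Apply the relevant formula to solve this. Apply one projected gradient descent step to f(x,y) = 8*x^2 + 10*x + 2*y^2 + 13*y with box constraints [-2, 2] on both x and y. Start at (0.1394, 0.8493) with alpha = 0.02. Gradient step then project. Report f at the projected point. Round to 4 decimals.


Step 1: Compute gradient at (0.1394, 0.8493).
grad_x = 2*8*0.1394 + 10 = 12.2304
grad_y = 2*2*0.8493 + 13 = 16.3972
Step 2: Gradient step.
x_raw = 0.1394 - 0.02*12.2304 = -0.1052
y_raw = 0.8493 - 0.02*16.3972 = 0.5214
Step 3: Project onto [-2, 2].
x_proj = clip(-0.1052) = -0.1052
y_proj = clip(0.5214) = 0.5214
Step 4: Evaluate f.
f(-0.1052, 0.5214) = 6.3577


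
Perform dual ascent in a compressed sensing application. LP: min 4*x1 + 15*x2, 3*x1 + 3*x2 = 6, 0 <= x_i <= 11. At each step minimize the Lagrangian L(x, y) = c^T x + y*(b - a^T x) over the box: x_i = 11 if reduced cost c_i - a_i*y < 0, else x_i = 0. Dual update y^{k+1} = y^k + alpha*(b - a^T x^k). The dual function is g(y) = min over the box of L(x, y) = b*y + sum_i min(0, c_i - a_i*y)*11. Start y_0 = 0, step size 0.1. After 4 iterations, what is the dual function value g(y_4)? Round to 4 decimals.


Dual ascent for LP: min 4*x1 + 15*x2, 3*x1 + 3*x2 = 6, 0 <= x_i <= 11
Step 1: y^k = 0.0, reduced costs: (4.0, 15.0)
  x^k = (0.0, 0.0), subgradient = b - a^T x = 6.0
  y^{k+1} = 0.0 + 0.1*6.0 = 0.6
Step 2: y^k = 0.6, reduced costs: (2.2, 13.2)
  x^k = (0.0, 0.0), subgradient = b - a^T x = 6.0
  y^{k+1} = 0.6 + 0.1*6.0 = 1.2
Step 3: y^k = 1.2, reduced costs: (0.4, 11.4)
  x^k = (0.0, 0.0), subgradient = b - a^T x = 6.0
  y^{k+1} = 1.2 + 0.1*6.0 = 1.8
Step 4: y^k = 1.8, reduced costs: (-1.4, 9.6)
  x^k = (11.0, 0.0), subgradient = b - a^T x = -27.0
  y^{k+1} = 1.8 + 0.1*-27.0 = -0.9
Dual objective at y_4 = -0.9: reduced costs (6.7, 17.7), box minimizer x = (0.0, 0.0)
g(y_4) = b*y + (c1 - a1*y)*x1 + (c2 - a2*y)*x2 = 6*(-0.9) + 6.7*0.0 + 17.7*0.0 = -5.4 + 0.0 + 0.0 = -5.4


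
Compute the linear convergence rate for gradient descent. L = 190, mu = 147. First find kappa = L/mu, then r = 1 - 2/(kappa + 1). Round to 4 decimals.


Step 1: Compute the condition number.
kappa = L/mu = 190/147 = 1.2925
Step 2: Compute the convergence rate.
r = 1 - 2/(kappa + 1) = 1 - 2*mu/(L + mu) = (L - mu)/(L + mu) = 43/337 = 0.1276


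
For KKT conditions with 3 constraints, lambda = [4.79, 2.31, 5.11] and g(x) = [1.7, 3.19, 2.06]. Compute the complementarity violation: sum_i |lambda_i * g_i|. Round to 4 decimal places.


KKT complementary slackness check:
lambda_1 * g_1 = 4.79 * 1.7 = 8.143
lambda_2 * g_2 = 2.31 * 3.19 = 7.3689
lambda_3 * g_3 = 5.11 * 2.06 = 10.5266
Total violation = 8.143 + 7.3689 + 10.5266 = 26.0385


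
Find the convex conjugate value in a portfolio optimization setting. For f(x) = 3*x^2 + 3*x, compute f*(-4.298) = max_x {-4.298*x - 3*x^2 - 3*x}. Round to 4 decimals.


f*(y) = sup_x {y*x - a*x^2 - b*x} = sup_x {(y-b)*x - a*x^2}
FOC: (y - b) - 2a*x = 0 => x* = (y - b)/(2a)
x* = (-4.298 - 3)/(2*3) = -1.2163
f*(-4.298) = (y-b)^2/(4a) = (-4.298 - 3)^2/(4*3)
= 53.2608/12 = 4.4384


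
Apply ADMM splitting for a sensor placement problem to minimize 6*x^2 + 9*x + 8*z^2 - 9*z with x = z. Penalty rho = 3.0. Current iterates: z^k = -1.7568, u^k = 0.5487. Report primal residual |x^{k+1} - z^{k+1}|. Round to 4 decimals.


ADMM iteration with rho = 3.0, z^k = -1.7568, u^k = 0.5487
Step 1: x-update.
Minimize 6*x^2 + 9*x + (3.0/2)*(x + 1.7568 + 0.5487)^2
FOC: (2*6 + 3.0)*x = -9 + 3.0*(-1.7568 - 0.5487)
x^{k+1} = -1.0611
Step 2: z-update.
Minimize 8*z^2 - 9*z + (3.0/2)*(-1.0611 - z + 0.5487)^2
FOC: (2*8 + 3.0)*z = 9 + 3.0*(-1.0611 + 0.5487)
z^{k+1} = 0.3928
Step 3: u-update.
u^{k+1} = 0.5487 - 1.0611 - 0.3928 = -0.9052
Step 4: Primal residual = |-1.0611 - 0.3928| = 1.4539


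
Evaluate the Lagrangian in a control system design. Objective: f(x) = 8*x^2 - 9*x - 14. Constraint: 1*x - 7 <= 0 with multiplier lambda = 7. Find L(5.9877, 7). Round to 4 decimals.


Step 1: Evaluate f(x).
f(5.9877) = 8*5.9877^2 - 9*5.9877 - 14 = 218.9311
Step 2: Evaluate g(x).
g(5.9877) = 1*5.9877 - 7 = -1.0123
Step 3: Compute Lagrangian.
L = 218.9311 + 7*-1.0123 = 211.845


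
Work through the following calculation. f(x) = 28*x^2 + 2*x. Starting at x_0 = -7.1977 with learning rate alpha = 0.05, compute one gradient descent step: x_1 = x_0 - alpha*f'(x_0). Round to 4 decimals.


We compute the gradient at x_0 and apply the update.
f'(x) = 56*x + 2
f'(-7.1977) = 56*-7.1977 + 2 = -401.0712
x_1 = -7.1977 - 0.05*-401.0712 = 12.8559


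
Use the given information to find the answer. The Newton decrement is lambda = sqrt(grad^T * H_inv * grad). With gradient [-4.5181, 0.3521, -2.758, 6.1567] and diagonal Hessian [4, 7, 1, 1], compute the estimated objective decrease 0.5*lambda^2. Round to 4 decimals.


Step 1: H is diagonal, so H^(-1) * g = [-1.1295, 0.0503, -2.758, 6.1567].
Step 2: g^T H^(-1) g = sum_i g_i^2 / H_ii
  = (-4.5181)^2/4 + (0.3521)^2/7 + (-2.758)^2/1 + (6.1567)^2/1
  = 5.1033 + 0.0177 + 7.6066 + 37.905 = 50.6325
Step 3: Objective decrease = 0.5 * g^T H^(-1) g = 25.3163


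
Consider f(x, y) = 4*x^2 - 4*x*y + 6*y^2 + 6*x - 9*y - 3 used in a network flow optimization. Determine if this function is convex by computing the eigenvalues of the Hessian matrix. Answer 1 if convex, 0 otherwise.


The Hessian of f(x,y) = 4*x^2 - 4*x*y + 6*y^2 + 6*x - 9*y - 3 is:
H = [[8, -4], [-4, 12]]
Trace = 8 + 12 = 20
Determinant = 8*12 - (-4)^2 = 80
Discriminant = (20)^2 - 4*80 = 80.0
Eigenvalues: lambda_1 = 5.5279, lambda_2 = 14.4721
The function is convex.

1


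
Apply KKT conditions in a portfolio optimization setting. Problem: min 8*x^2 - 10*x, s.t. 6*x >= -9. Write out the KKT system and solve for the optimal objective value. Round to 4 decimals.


Step 1: Try lambda = 0 (constraint inactive).
Stationarity: 2*8*x - 10 = 0
x* = 10/(2*8) = 0.625
Check constraint: 6*0.625 = 3.75 >= -9 -- satisfied.
Step 2: Compute optimal value.
f(x*) = 8*0.625^2 - 10*0.625 = -3.125


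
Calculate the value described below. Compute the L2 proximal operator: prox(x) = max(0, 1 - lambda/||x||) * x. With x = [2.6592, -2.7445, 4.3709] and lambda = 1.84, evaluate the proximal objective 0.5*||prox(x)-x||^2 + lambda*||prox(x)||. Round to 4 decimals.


Step 1: Compute ||x||.
||x|| = 5.8059
Step 2: Compute scaling factor.
scale = max(0, 1 - 1.84/5.8059) = 0.6831
Step 3: prox(x) = [1.8164, -1.8747, 2.9857]
||prox(x)|| = 3.9659
Step 4: Proximal objective.
0.5*||prox-x||^2 = 1.6928
lambda*||prox|| = 7.2973
Total = 8.99


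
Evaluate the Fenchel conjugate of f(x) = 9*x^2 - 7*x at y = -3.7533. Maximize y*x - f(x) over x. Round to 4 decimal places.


f*(y) = sup_x {y*x - a*x^2 - b*x} = sup_x {(y-b)*x - a*x^2}
FOC: (y - b) - 2a*x = 0 => x* = (y - b)/(2a)
x* = (-3.7533 + 7)/(2*9) = 0.1804
f*(-3.7533) = (y-b)^2/(4a) = (-3.7533 + 7)^2/(4*9)
= 10.5411/36 = 0.2928


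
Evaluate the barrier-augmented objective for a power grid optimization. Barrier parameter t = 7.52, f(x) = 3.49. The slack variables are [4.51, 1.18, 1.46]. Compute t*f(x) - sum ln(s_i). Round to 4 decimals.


Step 1: Compute log-barrier.
ln values: [1.5063, 0.1655, 0.3784]
phi = -(1.5063 + 0.1655 + 0.3784) = -2.0502
Step 2: Compute augmented objective.
t*f(x) = 7.52*3.49 = 26.2448
Total = 26.2448 - 2.0502 = 24.1946


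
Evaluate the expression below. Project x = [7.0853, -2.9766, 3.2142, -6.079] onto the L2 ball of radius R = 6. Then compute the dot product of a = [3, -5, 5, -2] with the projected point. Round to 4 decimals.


Step 1: Compute ||x|| (intermediates to 6 decimals).
||x|| = sqrt(7.0853^2 + (-2.9766)^2 + 3.2142^2 + (-6.079)^2) = 10.312466
Step 2: Project.
Since ||x|| > R, scale = R/||x|| = 6/10.312466 = 0.58182, proj(x) = scale * x
proj(x) = [4.122369, -1.731845, 1.870086, -3.536884]
Step 3: Dot product.
a^T * proj(x) = 3*4.122369 - 5*(-1.731845) + 5*1.870086 - 2*(-3.536884) = 37.4505


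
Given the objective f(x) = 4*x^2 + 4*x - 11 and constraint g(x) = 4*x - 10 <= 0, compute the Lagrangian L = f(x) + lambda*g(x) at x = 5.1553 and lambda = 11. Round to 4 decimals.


Step 1: Evaluate f(x).
f(5.1553) = 4*5.1553^2 + 4*5.1553 - 11 = 115.9297
Step 2: Evaluate g(x).
g(5.1553) = 4*5.1553 - 10 = 10.6212
Step 3: Compute Lagrangian.
L = 115.9297 + 11*10.6212 = 232.7629


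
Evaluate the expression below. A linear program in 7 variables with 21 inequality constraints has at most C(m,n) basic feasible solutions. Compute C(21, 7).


Each vertex corresponds to some choice of n active constraints out of m, so the number of vertices is at most C(m, n) = m! / (n!(m-n)!).
m = 21, n = 7
Numerator: 21 * 20 * 19 * 18 * 17 * 16 * 15
Denominator: 7! = 5040
C(21, 7) = 116280


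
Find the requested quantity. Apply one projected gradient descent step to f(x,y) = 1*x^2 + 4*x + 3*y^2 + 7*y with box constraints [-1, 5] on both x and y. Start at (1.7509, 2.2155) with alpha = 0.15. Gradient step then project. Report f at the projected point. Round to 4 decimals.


Step 1: Compute gradient at (1.7509, 2.2155).
grad_x = 2*1*1.7509 + 4 = 7.5018
grad_y = 2*3*2.2155 + 7 = 20.293
Step 2: Gradient step.
x_raw = 1.7509 - 0.15*7.5018 = 0.6256
y_raw = 2.2155 - 0.15*20.293 = -0.8285
Step 3: Project onto [-1, 5].
x_proj = clip(0.6256) = 0.6256
y_proj = clip(-0.8285) = -0.8285
Step 4: Evaluate f.
f(0.6256, -0.8285) = -0.8462


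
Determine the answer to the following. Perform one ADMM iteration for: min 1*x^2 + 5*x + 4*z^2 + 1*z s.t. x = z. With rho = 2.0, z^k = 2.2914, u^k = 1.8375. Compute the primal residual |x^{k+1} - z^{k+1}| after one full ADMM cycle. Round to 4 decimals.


ADMM iteration with rho = 2.0, z^k = 2.2914, u^k = 1.8375
Step 1: x-update.
Minimize 1*x^2 + 5*x + (2.0/2)*(x - 2.2914 + 1.8375)^2
FOC: (2*1 + 2.0)*x = -5 + 2.0*(2.2914 - 1.8375)
x^{k+1} = -1.0231
Step 2: z-update.
Minimize 4*z^2 + 1*z + (2.0/2)*(-1.0231 - z + 1.8375)^2
FOC: (2*4 + 2.0)*z = -1 + 2.0*(-1.0231 + 1.8375)
z^{k+1} = 0.0629
Step 3: u-update.
u^{k+1} = 1.8375 - 1.0231 - 0.0629 = 0.7516
Step 4: Primal residual = |-1.0231 - 0.0629| = 1.0859


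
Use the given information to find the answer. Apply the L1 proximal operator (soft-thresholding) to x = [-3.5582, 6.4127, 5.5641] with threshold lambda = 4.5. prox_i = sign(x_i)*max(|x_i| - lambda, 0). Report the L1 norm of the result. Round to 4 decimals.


Soft-thresholding with lambda = 4.5:
prox(-3.5582) = sign(-3.5582)*max(|-3.5582| - 4.5, 0) = 0.0
prox(6.4127) = sign(6.4127)*max(|6.4127| - 4.5, 0) = 1.9127
prox(5.5641) = sign(5.5641)*max(|5.5641| - 4.5, 0) = 1.0641
prox(x) = [0.0, 1.9127, 1.0641]
||prox(x)||_1 = 0.0 + 1.9127 + 1.0641 = 2.9768


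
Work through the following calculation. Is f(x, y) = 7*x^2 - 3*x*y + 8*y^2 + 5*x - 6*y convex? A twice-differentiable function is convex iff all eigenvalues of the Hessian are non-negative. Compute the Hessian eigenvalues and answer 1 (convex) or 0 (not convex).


The Hessian of f(x,y) = 7*x^2 - 3*x*y + 8*y^2 + 5*x - 6*y is:
H = [[14, -3], [-3, 16]]
Trace = 14 + 16 = 30
Determinant = 14*16 - (-3)^2 = 215
Discriminant = (30)^2 - 4*215 = 40.0
Eigenvalues: lambda_1 = 11.8377, lambda_2 = 18.1623
The function is convex.

1
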